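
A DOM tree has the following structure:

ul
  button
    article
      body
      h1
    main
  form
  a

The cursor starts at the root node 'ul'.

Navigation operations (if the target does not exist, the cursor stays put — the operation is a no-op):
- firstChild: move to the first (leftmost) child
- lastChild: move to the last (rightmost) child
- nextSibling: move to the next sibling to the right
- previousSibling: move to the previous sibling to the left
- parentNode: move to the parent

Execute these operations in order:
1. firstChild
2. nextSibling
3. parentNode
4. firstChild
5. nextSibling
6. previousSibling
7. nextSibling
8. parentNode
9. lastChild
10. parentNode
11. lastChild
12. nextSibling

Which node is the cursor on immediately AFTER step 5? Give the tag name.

Answer: form

Derivation:
After 1 (firstChild): button
After 2 (nextSibling): form
After 3 (parentNode): ul
After 4 (firstChild): button
After 5 (nextSibling): form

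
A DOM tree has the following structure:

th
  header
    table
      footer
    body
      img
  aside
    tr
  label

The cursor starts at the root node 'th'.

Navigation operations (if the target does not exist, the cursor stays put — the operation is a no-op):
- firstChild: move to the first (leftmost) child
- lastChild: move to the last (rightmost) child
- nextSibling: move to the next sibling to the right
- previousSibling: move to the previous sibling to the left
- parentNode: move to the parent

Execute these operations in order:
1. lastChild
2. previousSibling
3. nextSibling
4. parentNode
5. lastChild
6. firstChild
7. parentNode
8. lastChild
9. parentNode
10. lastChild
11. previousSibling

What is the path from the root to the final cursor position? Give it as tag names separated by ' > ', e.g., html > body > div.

After 1 (lastChild): label
After 2 (previousSibling): aside
After 3 (nextSibling): label
After 4 (parentNode): th
After 5 (lastChild): label
After 6 (firstChild): label (no-op, stayed)
After 7 (parentNode): th
After 8 (lastChild): label
After 9 (parentNode): th
After 10 (lastChild): label
After 11 (previousSibling): aside

Answer: th > aside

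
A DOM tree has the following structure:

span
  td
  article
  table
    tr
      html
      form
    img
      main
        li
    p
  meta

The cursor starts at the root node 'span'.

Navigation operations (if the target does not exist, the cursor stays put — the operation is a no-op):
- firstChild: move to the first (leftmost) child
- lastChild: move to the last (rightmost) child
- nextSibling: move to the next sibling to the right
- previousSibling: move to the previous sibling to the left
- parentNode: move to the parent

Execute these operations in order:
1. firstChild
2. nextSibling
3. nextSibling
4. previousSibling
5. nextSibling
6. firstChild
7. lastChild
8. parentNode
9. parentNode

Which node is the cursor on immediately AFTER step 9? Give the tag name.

After 1 (firstChild): td
After 2 (nextSibling): article
After 3 (nextSibling): table
After 4 (previousSibling): article
After 5 (nextSibling): table
After 6 (firstChild): tr
After 7 (lastChild): form
After 8 (parentNode): tr
After 9 (parentNode): table

Answer: table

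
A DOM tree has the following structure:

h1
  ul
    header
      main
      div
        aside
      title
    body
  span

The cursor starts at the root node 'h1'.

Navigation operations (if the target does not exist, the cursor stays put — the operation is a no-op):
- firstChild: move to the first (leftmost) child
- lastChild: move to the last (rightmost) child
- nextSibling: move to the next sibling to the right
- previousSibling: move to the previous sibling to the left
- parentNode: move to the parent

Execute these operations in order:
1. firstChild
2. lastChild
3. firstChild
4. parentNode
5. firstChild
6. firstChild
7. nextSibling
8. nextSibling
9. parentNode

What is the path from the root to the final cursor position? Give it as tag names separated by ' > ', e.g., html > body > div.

After 1 (firstChild): ul
After 2 (lastChild): body
After 3 (firstChild): body (no-op, stayed)
After 4 (parentNode): ul
After 5 (firstChild): header
After 6 (firstChild): main
After 7 (nextSibling): div
After 8 (nextSibling): title
After 9 (parentNode): header

Answer: h1 > ul > header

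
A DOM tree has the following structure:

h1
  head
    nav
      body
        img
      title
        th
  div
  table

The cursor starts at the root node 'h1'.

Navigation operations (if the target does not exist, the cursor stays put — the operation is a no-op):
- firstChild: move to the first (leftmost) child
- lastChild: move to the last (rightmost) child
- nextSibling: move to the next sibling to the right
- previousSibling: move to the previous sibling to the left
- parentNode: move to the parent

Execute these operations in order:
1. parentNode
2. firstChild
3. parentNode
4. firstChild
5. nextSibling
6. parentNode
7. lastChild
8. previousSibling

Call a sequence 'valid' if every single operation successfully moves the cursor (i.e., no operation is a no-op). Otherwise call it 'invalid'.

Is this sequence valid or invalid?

After 1 (parentNode): h1 (no-op, stayed)
After 2 (firstChild): head
After 3 (parentNode): h1
After 4 (firstChild): head
After 5 (nextSibling): div
After 6 (parentNode): h1
After 7 (lastChild): table
After 8 (previousSibling): div

Answer: invalid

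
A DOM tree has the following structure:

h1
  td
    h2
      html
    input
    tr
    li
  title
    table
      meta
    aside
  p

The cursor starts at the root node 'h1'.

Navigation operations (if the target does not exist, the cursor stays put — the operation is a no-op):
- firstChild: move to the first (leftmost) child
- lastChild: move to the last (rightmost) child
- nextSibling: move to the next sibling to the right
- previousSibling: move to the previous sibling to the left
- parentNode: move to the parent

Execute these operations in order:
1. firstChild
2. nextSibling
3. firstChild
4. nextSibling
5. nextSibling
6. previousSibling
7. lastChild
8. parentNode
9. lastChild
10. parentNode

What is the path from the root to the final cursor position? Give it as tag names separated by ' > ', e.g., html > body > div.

After 1 (firstChild): td
After 2 (nextSibling): title
After 3 (firstChild): table
After 4 (nextSibling): aside
After 5 (nextSibling): aside (no-op, stayed)
After 6 (previousSibling): table
After 7 (lastChild): meta
After 8 (parentNode): table
After 9 (lastChild): meta
After 10 (parentNode): table

Answer: h1 > title > table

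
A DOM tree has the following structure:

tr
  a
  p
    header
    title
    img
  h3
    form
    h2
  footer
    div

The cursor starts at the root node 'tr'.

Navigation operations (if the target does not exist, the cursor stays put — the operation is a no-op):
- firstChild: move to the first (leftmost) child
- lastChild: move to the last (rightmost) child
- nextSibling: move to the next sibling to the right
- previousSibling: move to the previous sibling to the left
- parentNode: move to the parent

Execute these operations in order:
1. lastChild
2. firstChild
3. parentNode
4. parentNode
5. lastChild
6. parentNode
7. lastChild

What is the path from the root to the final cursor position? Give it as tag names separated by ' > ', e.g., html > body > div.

After 1 (lastChild): footer
After 2 (firstChild): div
After 3 (parentNode): footer
After 4 (parentNode): tr
After 5 (lastChild): footer
After 6 (parentNode): tr
After 7 (lastChild): footer

Answer: tr > footer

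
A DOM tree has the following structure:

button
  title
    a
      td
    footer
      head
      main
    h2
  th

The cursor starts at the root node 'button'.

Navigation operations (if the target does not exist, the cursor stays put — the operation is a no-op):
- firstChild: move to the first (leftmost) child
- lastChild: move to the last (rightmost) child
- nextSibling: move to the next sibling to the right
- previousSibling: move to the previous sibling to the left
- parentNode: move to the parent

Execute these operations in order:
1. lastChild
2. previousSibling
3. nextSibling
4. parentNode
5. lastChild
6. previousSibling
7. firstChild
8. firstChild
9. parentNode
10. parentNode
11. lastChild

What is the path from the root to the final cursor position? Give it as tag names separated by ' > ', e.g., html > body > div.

After 1 (lastChild): th
After 2 (previousSibling): title
After 3 (nextSibling): th
After 4 (parentNode): button
After 5 (lastChild): th
After 6 (previousSibling): title
After 7 (firstChild): a
After 8 (firstChild): td
After 9 (parentNode): a
After 10 (parentNode): title
After 11 (lastChild): h2

Answer: button > title > h2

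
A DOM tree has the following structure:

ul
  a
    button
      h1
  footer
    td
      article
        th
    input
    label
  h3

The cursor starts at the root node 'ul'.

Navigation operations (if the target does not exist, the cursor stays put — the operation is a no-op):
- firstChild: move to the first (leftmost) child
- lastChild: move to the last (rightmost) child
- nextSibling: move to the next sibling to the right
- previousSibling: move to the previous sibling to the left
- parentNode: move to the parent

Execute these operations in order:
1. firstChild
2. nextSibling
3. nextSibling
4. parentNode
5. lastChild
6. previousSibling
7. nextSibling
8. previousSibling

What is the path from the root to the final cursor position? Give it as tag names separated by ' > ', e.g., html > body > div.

Answer: ul > footer

Derivation:
After 1 (firstChild): a
After 2 (nextSibling): footer
After 3 (nextSibling): h3
After 4 (parentNode): ul
After 5 (lastChild): h3
After 6 (previousSibling): footer
After 7 (nextSibling): h3
After 8 (previousSibling): footer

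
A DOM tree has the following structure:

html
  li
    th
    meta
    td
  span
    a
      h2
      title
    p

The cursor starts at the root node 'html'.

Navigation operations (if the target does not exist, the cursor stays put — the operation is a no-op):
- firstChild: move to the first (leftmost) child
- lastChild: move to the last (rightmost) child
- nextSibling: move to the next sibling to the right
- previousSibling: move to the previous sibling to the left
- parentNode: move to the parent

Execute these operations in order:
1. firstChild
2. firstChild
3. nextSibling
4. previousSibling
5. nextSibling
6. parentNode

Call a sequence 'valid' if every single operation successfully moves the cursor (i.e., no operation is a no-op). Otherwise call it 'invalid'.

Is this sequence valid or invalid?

After 1 (firstChild): li
After 2 (firstChild): th
After 3 (nextSibling): meta
After 4 (previousSibling): th
After 5 (nextSibling): meta
After 6 (parentNode): li

Answer: valid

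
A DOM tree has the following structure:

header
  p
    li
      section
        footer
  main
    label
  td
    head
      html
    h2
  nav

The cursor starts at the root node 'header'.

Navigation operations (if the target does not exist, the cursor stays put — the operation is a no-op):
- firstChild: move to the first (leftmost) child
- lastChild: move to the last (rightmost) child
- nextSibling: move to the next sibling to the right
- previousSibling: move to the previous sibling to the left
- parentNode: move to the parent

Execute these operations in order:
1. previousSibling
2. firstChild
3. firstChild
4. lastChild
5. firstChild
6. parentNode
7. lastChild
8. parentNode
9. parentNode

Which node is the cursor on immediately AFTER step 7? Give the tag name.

After 1 (previousSibling): header (no-op, stayed)
After 2 (firstChild): p
After 3 (firstChild): li
After 4 (lastChild): section
After 5 (firstChild): footer
After 6 (parentNode): section
After 7 (lastChild): footer

Answer: footer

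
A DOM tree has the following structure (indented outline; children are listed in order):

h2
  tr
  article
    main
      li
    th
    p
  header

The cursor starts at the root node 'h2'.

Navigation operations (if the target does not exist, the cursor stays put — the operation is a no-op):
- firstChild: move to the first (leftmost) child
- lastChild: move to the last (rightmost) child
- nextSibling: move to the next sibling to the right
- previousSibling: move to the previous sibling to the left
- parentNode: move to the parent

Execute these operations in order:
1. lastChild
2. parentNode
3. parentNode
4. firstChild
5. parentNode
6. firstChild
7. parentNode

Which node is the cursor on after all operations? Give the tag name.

After 1 (lastChild): header
After 2 (parentNode): h2
After 3 (parentNode): h2 (no-op, stayed)
After 4 (firstChild): tr
After 5 (parentNode): h2
After 6 (firstChild): tr
After 7 (parentNode): h2

Answer: h2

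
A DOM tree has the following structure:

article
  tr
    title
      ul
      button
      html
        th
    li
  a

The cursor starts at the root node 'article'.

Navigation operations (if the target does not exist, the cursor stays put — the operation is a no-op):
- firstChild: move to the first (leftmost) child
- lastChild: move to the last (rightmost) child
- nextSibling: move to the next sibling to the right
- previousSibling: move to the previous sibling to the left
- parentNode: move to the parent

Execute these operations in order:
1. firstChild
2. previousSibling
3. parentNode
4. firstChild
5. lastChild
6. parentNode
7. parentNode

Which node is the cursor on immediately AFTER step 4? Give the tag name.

Answer: tr

Derivation:
After 1 (firstChild): tr
After 2 (previousSibling): tr (no-op, stayed)
After 3 (parentNode): article
After 4 (firstChild): tr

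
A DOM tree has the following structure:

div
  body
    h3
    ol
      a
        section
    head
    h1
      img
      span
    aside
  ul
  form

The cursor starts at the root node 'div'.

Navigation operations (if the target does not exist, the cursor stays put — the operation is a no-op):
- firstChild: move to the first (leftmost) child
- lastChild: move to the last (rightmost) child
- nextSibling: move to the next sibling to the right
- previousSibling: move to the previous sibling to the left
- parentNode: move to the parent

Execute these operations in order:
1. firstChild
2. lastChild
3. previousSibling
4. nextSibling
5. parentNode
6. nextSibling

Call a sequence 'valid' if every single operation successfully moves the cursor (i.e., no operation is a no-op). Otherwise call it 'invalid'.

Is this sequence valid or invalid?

Answer: valid

Derivation:
After 1 (firstChild): body
After 2 (lastChild): aside
After 3 (previousSibling): h1
After 4 (nextSibling): aside
After 5 (parentNode): body
After 6 (nextSibling): ul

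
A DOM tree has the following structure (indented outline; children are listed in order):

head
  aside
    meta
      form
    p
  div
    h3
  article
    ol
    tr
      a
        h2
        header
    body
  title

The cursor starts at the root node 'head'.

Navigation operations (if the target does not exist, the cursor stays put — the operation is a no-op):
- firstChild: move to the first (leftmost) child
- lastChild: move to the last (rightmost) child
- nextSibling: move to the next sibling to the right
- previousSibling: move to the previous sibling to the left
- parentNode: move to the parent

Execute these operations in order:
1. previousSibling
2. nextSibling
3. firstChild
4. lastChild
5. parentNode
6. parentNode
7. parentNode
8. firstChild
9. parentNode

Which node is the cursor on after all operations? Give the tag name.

After 1 (previousSibling): head (no-op, stayed)
After 2 (nextSibling): head (no-op, stayed)
After 3 (firstChild): aside
After 4 (lastChild): p
After 5 (parentNode): aside
After 6 (parentNode): head
After 7 (parentNode): head (no-op, stayed)
After 8 (firstChild): aside
After 9 (parentNode): head

Answer: head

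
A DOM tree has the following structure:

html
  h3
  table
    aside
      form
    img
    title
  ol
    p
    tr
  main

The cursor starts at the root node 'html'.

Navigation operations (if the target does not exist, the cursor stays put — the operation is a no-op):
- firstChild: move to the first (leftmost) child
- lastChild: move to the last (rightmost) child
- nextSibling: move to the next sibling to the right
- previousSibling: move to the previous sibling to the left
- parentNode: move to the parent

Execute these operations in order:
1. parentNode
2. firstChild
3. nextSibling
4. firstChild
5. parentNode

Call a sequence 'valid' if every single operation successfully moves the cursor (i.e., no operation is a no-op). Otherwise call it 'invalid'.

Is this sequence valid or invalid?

Answer: invalid

Derivation:
After 1 (parentNode): html (no-op, stayed)
After 2 (firstChild): h3
After 3 (nextSibling): table
After 4 (firstChild): aside
After 5 (parentNode): table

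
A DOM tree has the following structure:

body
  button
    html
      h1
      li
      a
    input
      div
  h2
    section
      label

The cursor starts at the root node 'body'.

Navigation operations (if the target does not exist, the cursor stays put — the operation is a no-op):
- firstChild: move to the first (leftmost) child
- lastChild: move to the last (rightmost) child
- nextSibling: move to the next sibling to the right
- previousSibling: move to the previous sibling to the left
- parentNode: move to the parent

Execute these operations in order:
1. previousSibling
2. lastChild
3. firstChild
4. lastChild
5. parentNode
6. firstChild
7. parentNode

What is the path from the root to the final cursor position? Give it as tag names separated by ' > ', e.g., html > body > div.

Answer: body > h2 > section

Derivation:
After 1 (previousSibling): body (no-op, stayed)
After 2 (lastChild): h2
After 3 (firstChild): section
After 4 (lastChild): label
After 5 (parentNode): section
After 6 (firstChild): label
After 7 (parentNode): section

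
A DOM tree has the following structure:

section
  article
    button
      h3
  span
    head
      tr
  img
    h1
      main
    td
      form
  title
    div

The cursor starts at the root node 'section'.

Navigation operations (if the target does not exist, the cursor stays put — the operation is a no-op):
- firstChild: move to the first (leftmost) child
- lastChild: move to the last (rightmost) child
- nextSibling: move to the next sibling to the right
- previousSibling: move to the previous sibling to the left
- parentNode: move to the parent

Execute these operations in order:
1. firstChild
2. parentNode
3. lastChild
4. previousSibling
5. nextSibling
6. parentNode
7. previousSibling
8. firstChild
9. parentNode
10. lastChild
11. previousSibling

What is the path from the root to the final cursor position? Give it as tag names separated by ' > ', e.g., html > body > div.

Answer: section > img

Derivation:
After 1 (firstChild): article
After 2 (parentNode): section
After 3 (lastChild): title
After 4 (previousSibling): img
After 5 (nextSibling): title
After 6 (parentNode): section
After 7 (previousSibling): section (no-op, stayed)
After 8 (firstChild): article
After 9 (parentNode): section
After 10 (lastChild): title
After 11 (previousSibling): img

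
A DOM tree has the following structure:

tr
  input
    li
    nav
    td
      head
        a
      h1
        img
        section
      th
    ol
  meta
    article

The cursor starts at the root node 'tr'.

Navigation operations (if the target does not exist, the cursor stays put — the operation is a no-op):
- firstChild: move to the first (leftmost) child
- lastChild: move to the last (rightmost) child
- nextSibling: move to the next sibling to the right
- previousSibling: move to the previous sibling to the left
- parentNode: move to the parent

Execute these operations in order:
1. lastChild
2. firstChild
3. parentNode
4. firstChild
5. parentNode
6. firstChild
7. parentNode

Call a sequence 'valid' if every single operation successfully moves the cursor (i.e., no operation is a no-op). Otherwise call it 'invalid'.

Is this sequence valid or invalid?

After 1 (lastChild): meta
After 2 (firstChild): article
After 3 (parentNode): meta
After 4 (firstChild): article
After 5 (parentNode): meta
After 6 (firstChild): article
After 7 (parentNode): meta

Answer: valid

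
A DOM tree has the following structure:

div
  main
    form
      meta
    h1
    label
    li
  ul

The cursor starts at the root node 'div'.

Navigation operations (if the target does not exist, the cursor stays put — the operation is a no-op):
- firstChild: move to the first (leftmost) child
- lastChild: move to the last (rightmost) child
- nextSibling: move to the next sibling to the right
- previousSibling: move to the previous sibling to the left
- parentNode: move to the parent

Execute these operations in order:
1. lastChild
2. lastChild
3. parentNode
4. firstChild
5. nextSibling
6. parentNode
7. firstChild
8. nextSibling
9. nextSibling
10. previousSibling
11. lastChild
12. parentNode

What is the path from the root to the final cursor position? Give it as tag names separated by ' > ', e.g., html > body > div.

After 1 (lastChild): ul
After 2 (lastChild): ul (no-op, stayed)
After 3 (parentNode): div
After 4 (firstChild): main
After 5 (nextSibling): ul
After 6 (parentNode): div
After 7 (firstChild): main
After 8 (nextSibling): ul
After 9 (nextSibling): ul (no-op, stayed)
After 10 (previousSibling): main
After 11 (lastChild): li
After 12 (parentNode): main

Answer: div > main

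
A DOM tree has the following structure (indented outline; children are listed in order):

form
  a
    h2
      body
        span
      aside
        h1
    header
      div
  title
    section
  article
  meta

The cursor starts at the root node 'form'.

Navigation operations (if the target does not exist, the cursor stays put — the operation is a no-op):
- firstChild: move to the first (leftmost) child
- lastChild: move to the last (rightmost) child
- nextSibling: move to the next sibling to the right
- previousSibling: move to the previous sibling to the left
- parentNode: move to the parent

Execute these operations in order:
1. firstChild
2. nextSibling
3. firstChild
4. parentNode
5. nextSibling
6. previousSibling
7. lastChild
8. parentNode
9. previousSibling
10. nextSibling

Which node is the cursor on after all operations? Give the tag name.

After 1 (firstChild): a
After 2 (nextSibling): title
After 3 (firstChild): section
After 4 (parentNode): title
After 5 (nextSibling): article
After 6 (previousSibling): title
After 7 (lastChild): section
After 8 (parentNode): title
After 9 (previousSibling): a
After 10 (nextSibling): title

Answer: title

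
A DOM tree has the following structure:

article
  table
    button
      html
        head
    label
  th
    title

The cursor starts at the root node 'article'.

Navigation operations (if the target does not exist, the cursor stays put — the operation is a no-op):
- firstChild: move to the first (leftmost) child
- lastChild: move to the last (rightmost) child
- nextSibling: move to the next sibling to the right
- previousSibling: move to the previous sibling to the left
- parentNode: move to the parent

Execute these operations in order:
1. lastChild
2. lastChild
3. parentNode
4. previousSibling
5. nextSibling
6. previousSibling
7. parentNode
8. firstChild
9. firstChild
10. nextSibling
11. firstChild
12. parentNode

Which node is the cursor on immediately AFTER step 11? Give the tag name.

After 1 (lastChild): th
After 2 (lastChild): title
After 3 (parentNode): th
After 4 (previousSibling): table
After 5 (nextSibling): th
After 6 (previousSibling): table
After 7 (parentNode): article
After 8 (firstChild): table
After 9 (firstChild): button
After 10 (nextSibling): label
After 11 (firstChild): label (no-op, stayed)

Answer: label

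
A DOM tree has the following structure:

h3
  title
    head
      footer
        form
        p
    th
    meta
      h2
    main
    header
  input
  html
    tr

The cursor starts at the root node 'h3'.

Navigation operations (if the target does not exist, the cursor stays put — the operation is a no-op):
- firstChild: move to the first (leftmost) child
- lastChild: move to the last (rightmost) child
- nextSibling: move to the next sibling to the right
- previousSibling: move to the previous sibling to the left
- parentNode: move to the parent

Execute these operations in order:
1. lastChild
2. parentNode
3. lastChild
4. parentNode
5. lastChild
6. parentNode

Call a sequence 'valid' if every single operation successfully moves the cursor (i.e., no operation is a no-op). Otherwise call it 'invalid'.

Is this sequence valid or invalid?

Answer: valid

Derivation:
After 1 (lastChild): html
After 2 (parentNode): h3
After 3 (lastChild): html
After 4 (parentNode): h3
After 5 (lastChild): html
After 6 (parentNode): h3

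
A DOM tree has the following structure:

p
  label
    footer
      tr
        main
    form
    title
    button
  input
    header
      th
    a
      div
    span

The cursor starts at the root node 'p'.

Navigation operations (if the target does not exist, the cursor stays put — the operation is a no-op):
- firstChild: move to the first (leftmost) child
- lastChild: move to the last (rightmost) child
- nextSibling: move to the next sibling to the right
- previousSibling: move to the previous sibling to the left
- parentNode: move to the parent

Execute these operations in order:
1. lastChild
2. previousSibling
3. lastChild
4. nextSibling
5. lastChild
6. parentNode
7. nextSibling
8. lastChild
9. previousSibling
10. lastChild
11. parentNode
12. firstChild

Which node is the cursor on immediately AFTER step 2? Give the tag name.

After 1 (lastChild): input
After 2 (previousSibling): label

Answer: label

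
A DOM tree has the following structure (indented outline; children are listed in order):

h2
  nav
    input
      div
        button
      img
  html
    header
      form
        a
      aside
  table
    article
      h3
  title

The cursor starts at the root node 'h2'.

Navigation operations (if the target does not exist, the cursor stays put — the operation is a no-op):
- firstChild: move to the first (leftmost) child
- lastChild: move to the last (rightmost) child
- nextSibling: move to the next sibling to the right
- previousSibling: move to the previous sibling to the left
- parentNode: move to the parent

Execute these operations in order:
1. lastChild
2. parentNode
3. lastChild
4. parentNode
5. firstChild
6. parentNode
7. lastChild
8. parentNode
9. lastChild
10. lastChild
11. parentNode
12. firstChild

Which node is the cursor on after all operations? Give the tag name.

Answer: nav

Derivation:
After 1 (lastChild): title
After 2 (parentNode): h2
After 3 (lastChild): title
After 4 (parentNode): h2
After 5 (firstChild): nav
After 6 (parentNode): h2
After 7 (lastChild): title
After 8 (parentNode): h2
After 9 (lastChild): title
After 10 (lastChild): title (no-op, stayed)
After 11 (parentNode): h2
After 12 (firstChild): nav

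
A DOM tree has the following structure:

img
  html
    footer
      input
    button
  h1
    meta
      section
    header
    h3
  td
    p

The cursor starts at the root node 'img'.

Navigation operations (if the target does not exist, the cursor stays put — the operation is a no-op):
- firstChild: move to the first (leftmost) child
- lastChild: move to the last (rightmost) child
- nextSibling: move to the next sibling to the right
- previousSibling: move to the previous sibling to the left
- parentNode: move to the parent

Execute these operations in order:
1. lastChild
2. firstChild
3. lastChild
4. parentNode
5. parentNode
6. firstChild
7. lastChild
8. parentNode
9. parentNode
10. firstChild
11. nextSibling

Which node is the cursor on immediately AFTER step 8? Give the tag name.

After 1 (lastChild): td
After 2 (firstChild): p
After 3 (lastChild): p (no-op, stayed)
After 4 (parentNode): td
After 5 (parentNode): img
After 6 (firstChild): html
After 7 (lastChild): button
After 8 (parentNode): html

Answer: html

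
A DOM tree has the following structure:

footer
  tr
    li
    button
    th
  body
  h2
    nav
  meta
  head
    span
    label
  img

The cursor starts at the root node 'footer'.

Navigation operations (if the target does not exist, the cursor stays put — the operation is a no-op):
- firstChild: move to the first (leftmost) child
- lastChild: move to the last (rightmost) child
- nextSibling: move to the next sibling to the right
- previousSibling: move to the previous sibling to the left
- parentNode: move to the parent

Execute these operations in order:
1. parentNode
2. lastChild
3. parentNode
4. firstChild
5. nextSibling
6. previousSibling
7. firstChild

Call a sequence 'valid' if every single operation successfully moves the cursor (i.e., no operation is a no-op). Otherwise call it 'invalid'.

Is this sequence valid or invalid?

After 1 (parentNode): footer (no-op, stayed)
After 2 (lastChild): img
After 3 (parentNode): footer
After 4 (firstChild): tr
After 5 (nextSibling): body
After 6 (previousSibling): tr
After 7 (firstChild): li

Answer: invalid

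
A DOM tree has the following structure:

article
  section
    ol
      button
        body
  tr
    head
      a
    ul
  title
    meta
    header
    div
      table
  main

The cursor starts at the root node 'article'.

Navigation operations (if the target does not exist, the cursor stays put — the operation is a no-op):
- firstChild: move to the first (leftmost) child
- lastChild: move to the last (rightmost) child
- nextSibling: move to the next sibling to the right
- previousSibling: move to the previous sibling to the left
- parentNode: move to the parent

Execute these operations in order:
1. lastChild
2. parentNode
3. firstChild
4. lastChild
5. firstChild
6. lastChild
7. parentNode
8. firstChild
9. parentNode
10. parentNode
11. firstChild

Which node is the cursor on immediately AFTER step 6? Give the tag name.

After 1 (lastChild): main
After 2 (parentNode): article
After 3 (firstChild): section
After 4 (lastChild): ol
After 5 (firstChild): button
After 6 (lastChild): body

Answer: body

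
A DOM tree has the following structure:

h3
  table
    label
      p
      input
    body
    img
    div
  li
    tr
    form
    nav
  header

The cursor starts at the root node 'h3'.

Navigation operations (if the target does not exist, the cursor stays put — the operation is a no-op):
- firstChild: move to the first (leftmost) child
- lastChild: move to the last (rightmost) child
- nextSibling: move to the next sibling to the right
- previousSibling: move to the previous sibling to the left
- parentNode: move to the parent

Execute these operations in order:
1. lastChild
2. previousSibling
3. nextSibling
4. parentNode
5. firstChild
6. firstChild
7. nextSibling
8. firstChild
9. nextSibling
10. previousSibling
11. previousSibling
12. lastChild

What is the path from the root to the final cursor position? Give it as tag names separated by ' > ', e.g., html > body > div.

After 1 (lastChild): header
After 2 (previousSibling): li
After 3 (nextSibling): header
After 4 (parentNode): h3
After 5 (firstChild): table
After 6 (firstChild): label
After 7 (nextSibling): body
After 8 (firstChild): body (no-op, stayed)
After 9 (nextSibling): img
After 10 (previousSibling): body
After 11 (previousSibling): label
After 12 (lastChild): input

Answer: h3 > table > label > input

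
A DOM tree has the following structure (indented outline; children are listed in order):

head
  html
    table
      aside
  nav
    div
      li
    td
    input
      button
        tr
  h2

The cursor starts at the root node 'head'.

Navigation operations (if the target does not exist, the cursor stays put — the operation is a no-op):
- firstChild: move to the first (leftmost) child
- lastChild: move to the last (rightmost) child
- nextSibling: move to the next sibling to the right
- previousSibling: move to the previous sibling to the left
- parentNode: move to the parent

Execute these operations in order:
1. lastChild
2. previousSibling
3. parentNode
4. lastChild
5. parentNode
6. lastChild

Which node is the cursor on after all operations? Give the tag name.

Answer: h2

Derivation:
After 1 (lastChild): h2
After 2 (previousSibling): nav
After 3 (parentNode): head
After 4 (lastChild): h2
After 5 (parentNode): head
After 6 (lastChild): h2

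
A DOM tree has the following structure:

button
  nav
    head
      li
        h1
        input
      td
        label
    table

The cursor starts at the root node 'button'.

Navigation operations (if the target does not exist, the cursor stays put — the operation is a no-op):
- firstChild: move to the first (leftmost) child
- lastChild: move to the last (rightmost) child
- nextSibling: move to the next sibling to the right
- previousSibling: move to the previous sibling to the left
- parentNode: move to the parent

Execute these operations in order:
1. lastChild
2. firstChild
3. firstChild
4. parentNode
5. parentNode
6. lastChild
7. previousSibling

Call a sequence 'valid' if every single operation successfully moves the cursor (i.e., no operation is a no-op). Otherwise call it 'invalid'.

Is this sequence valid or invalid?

Answer: valid

Derivation:
After 1 (lastChild): nav
After 2 (firstChild): head
After 3 (firstChild): li
After 4 (parentNode): head
After 5 (parentNode): nav
After 6 (lastChild): table
After 7 (previousSibling): head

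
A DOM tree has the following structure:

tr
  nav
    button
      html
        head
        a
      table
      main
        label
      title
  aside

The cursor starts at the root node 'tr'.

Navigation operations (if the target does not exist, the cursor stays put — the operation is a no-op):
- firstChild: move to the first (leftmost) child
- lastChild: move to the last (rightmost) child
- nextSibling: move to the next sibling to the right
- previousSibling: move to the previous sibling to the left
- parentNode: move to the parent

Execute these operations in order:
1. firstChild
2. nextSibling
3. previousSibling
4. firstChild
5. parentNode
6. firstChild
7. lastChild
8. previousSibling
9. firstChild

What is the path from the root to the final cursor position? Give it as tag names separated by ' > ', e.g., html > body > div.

Answer: tr > nav > button > main > label

Derivation:
After 1 (firstChild): nav
After 2 (nextSibling): aside
After 3 (previousSibling): nav
After 4 (firstChild): button
After 5 (parentNode): nav
After 6 (firstChild): button
After 7 (lastChild): title
After 8 (previousSibling): main
After 9 (firstChild): label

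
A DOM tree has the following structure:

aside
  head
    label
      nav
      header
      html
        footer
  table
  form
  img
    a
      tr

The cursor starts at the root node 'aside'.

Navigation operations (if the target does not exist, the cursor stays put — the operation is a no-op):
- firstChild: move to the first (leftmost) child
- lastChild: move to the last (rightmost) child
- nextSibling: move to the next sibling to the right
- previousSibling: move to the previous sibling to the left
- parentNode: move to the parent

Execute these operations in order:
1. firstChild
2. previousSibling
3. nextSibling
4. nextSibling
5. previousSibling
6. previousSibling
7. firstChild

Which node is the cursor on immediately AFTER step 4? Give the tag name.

Answer: form

Derivation:
After 1 (firstChild): head
After 2 (previousSibling): head (no-op, stayed)
After 3 (nextSibling): table
After 4 (nextSibling): form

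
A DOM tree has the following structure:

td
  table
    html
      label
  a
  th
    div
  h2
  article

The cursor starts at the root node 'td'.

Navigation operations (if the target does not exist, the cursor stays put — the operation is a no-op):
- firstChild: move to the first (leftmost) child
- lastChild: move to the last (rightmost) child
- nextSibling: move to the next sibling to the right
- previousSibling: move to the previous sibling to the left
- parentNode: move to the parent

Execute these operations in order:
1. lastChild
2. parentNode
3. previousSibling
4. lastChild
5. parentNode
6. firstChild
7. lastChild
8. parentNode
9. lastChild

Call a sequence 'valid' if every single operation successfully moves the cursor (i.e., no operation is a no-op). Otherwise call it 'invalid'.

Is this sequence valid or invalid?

After 1 (lastChild): article
After 2 (parentNode): td
After 3 (previousSibling): td (no-op, stayed)
After 4 (lastChild): article
After 5 (parentNode): td
After 6 (firstChild): table
After 7 (lastChild): html
After 8 (parentNode): table
After 9 (lastChild): html

Answer: invalid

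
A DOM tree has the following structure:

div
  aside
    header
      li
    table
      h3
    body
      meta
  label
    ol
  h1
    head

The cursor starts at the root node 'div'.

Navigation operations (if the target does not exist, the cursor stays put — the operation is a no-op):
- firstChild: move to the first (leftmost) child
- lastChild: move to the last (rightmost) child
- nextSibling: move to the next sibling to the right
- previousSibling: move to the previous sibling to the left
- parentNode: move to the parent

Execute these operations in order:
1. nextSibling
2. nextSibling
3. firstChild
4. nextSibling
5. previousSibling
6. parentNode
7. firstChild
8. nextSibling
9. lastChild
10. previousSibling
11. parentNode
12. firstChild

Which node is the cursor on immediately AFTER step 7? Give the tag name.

After 1 (nextSibling): div (no-op, stayed)
After 2 (nextSibling): div (no-op, stayed)
After 3 (firstChild): aside
After 4 (nextSibling): label
After 5 (previousSibling): aside
After 6 (parentNode): div
After 7 (firstChild): aside

Answer: aside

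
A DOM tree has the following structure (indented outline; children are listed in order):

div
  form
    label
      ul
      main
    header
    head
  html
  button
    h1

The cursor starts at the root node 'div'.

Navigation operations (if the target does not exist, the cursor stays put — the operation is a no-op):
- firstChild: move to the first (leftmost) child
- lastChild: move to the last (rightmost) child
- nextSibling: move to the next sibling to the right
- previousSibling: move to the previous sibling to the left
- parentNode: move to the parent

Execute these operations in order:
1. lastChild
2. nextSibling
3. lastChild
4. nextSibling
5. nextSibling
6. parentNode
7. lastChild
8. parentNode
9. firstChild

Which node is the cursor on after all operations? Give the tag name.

Answer: h1

Derivation:
After 1 (lastChild): button
After 2 (nextSibling): button (no-op, stayed)
After 3 (lastChild): h1
After 4 (nextSibling): h1 (no-op, stayed)
After 5 (nextSibling): h1 (no-op, stayed)
After 6 (parentNode): button
After 7 (lastChild): h1
After 8 (parentNode): button
After 9 (firstChild): h1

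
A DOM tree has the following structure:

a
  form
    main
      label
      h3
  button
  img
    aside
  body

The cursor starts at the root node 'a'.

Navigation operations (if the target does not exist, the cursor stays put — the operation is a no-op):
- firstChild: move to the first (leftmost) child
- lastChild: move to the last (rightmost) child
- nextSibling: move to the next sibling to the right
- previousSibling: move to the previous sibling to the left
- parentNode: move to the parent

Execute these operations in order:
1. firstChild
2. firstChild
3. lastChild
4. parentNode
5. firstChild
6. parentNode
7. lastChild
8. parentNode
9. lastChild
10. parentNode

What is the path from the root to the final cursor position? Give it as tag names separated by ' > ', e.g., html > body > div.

After 1 (firstChild): form
After 2 (firstChild): main
After 3 (lastChild): h3
After 4 (parentNode): main
After 5 (firstChild): label
After 6 (parentNode): main
After 7 (lastChild): h3
After 8 (parentNode): main
After 9 (lastChild): h3
After 10 (parentNode): main

Answer: a > form > main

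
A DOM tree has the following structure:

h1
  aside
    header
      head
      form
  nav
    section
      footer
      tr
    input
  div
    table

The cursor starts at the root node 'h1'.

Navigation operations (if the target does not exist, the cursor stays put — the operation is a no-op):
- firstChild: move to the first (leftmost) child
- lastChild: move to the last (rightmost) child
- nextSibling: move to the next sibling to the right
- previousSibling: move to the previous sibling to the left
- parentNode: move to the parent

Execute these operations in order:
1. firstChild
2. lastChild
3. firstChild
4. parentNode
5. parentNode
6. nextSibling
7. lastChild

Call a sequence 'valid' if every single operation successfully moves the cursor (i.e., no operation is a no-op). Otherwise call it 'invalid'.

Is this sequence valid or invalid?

After 1 (firstChild): aside
After 2 (lastChild): header
After 3 (firstChild): head
After 4 (parentNode): header
After 5 (parentNode): aside
After 6 (nextSibling): nav
After 7 (lastChild): input

Answer: valid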